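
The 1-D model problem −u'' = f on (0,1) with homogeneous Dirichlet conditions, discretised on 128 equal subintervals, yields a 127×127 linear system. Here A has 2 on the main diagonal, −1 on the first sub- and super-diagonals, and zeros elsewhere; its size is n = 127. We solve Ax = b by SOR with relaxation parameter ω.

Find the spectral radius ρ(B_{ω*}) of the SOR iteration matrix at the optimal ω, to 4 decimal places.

ρ_SOR = 0.9521

With n=127, ρ(Jacobi) = cos(π/128) = 0.9997.
√(1−ρ_J²) = |sin(π/128)| = 0.02454
ω* = 2/(1 + 0.02454) = 2/1.02454 = 1.9521.
ρ(B_{ω*}) = ω*−1 = 0.9521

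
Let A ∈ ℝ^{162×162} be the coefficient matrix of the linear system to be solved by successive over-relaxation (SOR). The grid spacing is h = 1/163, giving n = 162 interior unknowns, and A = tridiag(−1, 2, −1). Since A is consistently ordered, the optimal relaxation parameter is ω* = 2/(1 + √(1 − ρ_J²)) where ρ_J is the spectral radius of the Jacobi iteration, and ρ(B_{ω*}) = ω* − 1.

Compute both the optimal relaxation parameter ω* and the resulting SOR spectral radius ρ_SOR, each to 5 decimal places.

ω* = 1.96218, ρ_SOR = 0.96218

With n=162, ρ(Jacobi) = cos(π/163) = 0.99981.
√(1 − cos²(π/163)) = sin(π/163) ≈ 0.019272.
So ω* = 2/1.019272 = 1.96218 (Young).
ρ(B_{ω*}) = ω*−1 = 0.96218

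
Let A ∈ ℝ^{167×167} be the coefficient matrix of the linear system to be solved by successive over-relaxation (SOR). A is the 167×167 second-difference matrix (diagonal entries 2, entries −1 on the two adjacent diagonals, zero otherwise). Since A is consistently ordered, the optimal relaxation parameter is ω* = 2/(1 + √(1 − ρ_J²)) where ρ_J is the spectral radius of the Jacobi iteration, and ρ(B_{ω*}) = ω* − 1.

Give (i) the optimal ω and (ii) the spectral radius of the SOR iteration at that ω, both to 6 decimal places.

With n=167, ρ(Jacobi) = cos(π/168) = 0.999825.
root = sin(π/168) = 0.0186989  (since 1−cos² = sin²).
[ω*] 2 ÷ (1 + 0.0186989) = 2 ÷ 1.0186989 = 1.963289.
ρ(B_{ω*}) = ω*−1 = 0.963289

ω* = 1.963289, ρ_SOR = 0.963289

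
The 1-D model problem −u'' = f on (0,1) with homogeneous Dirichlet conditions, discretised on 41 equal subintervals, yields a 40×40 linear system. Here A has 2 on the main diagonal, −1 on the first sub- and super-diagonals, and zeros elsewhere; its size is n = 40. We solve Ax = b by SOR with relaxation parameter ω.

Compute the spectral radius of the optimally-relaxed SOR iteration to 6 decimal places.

ρ_SOR = 0.857788

spectrum of D⁻¹(L+U) = {cos(kπ/41) : 1≤k≤40}; ρ_J = cos(π/41) = 0.997066.
√(1 − cos²(π/41)) = sin(π/41) ≈ 0.0765493.
ω* = 2/(1 + 0.0765493) = 2/1.0765493 = 1.857788.
ρ(B_{ω*}) = ω*−1 = 0.857788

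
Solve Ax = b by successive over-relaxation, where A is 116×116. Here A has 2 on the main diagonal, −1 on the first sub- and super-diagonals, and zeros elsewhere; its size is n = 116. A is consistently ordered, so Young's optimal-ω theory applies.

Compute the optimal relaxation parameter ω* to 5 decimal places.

ω* = 1.94771

ρ_J = max_k |cos(kπ/117)| = cos(π/117) = 0.99964
√(1−ρ_J²) simplifies to sin(π/117) = 0.026848.
Then 2/(1+√(1−ρ_J²)) = 2/(1+0.026848); ω* = 2/1.026848 = 1.94771.
[ρ_SOR] ω* − 1 = 0.94771.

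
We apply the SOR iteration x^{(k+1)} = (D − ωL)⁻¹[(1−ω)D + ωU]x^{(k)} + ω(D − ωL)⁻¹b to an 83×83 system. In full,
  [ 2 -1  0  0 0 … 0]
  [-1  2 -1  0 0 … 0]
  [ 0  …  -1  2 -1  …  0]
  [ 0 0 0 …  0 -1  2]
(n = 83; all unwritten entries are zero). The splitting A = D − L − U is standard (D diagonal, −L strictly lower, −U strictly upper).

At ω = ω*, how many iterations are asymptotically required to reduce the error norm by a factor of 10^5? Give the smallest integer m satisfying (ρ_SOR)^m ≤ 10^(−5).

ρ_J = max_k |cos(kπ/84)| = cos(π/84) = 0.9993007
1 − cos²(π/84) = sin²(π/84) ⇒ √(1−ρ_J²) = sin(π/84) = 0.0373912.
[ω*] 2 ÷ (1 + 0.0373912) = 2 ÷ 1.0373912 = 1.9279130.
ρ_SOR = ω* − 1 = 1.9279130 − 1 = 0.9279130.
For 5 digits: m = 5·ln10 / (−ln 0.9279130) = 11.5129/0.0748173 = 153.880; round up → m = 154.

m = 154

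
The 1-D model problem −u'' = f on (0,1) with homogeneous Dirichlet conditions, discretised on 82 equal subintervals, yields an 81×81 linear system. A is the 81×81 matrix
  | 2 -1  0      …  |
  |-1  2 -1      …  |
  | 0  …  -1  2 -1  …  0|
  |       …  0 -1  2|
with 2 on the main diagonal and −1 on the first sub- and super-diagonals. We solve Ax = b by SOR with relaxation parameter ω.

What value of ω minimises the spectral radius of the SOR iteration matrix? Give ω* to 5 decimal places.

ω* = 1.92622

n=81: λ(B_J) = 1 − λ(A)/2 = cos(kπ/82); k=1 gives ρ_J = 0.99927.
√(1−ρ_J²) simplifies to sin(π/82) = 0.038303.
Young: ω* = 2/(1+√(1−ρ_J²)) = 2/(1+0.038303) = 2/1.038303 = 1.92622.
ρ(B_{ω*}) = ω*−1 = 0.92622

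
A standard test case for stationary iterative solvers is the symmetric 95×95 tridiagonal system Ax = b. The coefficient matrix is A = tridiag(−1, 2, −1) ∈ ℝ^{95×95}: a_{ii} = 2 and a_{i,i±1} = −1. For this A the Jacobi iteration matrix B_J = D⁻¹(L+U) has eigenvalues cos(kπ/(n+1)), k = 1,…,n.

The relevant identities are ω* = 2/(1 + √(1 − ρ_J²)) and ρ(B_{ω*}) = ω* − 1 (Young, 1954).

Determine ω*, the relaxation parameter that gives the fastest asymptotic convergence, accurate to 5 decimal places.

ρ_J = max_k |cos(kπ/96)| = cos(π/96) = 0.99946
root = sin(π/96) = 0.032719  (since 1−cos² = sin²).
Young: ω* = 2/(1+√(1−ρ_J²)) = 2/(1+0.032719) = 2/1.032719 = 1.93664.
ρ_SOR = ω* − 1 ≈ 0.93664.

ω* = 1.93664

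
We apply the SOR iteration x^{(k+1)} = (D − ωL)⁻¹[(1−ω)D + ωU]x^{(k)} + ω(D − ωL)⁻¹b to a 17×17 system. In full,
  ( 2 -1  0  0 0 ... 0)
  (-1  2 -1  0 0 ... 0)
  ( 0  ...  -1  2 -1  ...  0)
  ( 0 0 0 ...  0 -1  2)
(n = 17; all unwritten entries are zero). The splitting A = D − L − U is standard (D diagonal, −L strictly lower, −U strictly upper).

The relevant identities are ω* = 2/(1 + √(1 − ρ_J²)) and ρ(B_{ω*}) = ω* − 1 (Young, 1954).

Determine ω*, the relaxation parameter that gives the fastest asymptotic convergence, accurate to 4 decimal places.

ω* = 1.7041

½·tridiag(1,0,1) at n=17: λ_k = cos(kπ/18); max |λ| at k=1 ⇒ ρ_J = cos(π/18) ≈ 0.9848.
1 − cos²(π/18) = sin²(π/18) ⇒ √(1−ρ_J²) = sin(π/18) = 0.17365.
ω* = 2 / (1 + 0.17365) = 2 / 1.17365 ≈ 1.7041.
ρ_SOR = ω* − 1 ≈ 0.7041.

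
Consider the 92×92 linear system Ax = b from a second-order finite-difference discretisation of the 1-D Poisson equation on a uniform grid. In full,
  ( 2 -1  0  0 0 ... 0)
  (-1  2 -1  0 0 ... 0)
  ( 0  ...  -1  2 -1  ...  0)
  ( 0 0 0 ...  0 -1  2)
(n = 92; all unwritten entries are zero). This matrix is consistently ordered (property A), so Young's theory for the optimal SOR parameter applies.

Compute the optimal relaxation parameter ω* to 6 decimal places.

ω* = 1.934659

n=92: λ(B_J) = 1 − λ(A)/2 = cos(kπ/93); k=1 gives ρ_J = 0.999429.
√(1−ρ_J²) simplifies to sin(π/93) = 0.0337741.
So ω* = 2/1.0337741 = 1.934659 (Young).
ρ_SOR = ω* − 1 = 1.934659 − 1 = 0.934659.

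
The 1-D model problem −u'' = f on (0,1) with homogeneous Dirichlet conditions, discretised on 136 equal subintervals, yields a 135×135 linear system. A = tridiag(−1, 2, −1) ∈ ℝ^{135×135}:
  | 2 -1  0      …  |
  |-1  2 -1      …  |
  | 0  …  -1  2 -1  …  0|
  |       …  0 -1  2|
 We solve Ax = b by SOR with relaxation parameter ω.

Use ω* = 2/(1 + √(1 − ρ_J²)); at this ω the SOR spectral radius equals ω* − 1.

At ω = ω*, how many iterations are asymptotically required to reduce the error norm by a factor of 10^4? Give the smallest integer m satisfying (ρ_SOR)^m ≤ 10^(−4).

m = 200

[ρ_J] n=135: ρ(B_J) = cos(π/(n+1)) = cos(π/136) = 0.9997332.
root = sin(π/136) = 0.0230979  (since 1−cos² = sin²).
ω* = 2/(1 + 0.0230979) = 2/1.0230979 = 1.9548471.
At ω = 1.9548471 every |λ(B_ω)| = ω−1, so ρ_SOR = 0.9548471.
For 4 digits: m = 4·ln10 / (−ln 0.9548471) = 9.21034/0.0462041 = 199.340; round up → m = 200.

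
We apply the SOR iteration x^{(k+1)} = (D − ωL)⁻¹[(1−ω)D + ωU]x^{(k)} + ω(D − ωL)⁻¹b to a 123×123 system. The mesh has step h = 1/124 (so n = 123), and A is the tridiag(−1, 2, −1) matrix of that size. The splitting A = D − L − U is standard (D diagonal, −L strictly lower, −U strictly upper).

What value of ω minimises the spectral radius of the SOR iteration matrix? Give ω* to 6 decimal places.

ρ_J = max_k |cos(kπ/124)| = cos(π/124) = 0.999679
root = sin(π/124) = 0.0253327  (since 1−cos² = sin²).
So ω* = 2/1.0253327 = 1.950586 (Young).
Hence ρ(B_{ω*}) = 1.950586 − 1 = 0.950586.

ω* = 1.950586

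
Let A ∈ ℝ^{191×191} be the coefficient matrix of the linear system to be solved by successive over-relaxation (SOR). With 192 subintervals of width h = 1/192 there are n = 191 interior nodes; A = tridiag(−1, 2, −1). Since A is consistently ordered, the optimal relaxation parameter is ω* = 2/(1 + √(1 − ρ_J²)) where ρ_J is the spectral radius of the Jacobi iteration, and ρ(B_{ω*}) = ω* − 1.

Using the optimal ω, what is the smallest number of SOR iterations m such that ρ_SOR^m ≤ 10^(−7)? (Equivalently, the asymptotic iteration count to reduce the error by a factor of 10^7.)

m = 493

spectrum of D⁻¹(L+U) = {cos(kπ/192) : 1≤k≤191}; ρ_J = cos(π/192) = 0.9998661.
root = sin(π/192) = 0.0163617  (since 1−cos² = sin²).
ω* = 2 / (1 + 0.0163617) = 2 / 1.0163617 ≈ 1.9678034.
ρ_SOR = ω* − 1 ≈ 0.9678034.
Need (0.9678034)^m ≤ 10^(−7): m ≥ 7·ln10/|ln 0.9678034| = 16.1181/0.0327263 = 492.512 ⇒ m = 493.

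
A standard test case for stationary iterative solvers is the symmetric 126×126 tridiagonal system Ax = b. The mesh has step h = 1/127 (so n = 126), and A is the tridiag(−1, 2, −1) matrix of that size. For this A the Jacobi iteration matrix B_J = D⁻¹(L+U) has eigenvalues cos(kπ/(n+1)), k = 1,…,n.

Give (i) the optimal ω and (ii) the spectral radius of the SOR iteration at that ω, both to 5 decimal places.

With n=126, ρ(Jacobi) = cos(π/127) = 0.99969.
1 − cos²(π/127) = sin²(π/127) ⇒ √(1−ρ_J²) = sin(π/127) = 0.024734.
ω* = 2/(1 + 0.024734) = 2/1.024734 = 1.95173.
and ρ(B_{ω*}) = 1.95173 − 1 = 0.95173.

ω* = 1.95173, ρ_SOR = 0.95173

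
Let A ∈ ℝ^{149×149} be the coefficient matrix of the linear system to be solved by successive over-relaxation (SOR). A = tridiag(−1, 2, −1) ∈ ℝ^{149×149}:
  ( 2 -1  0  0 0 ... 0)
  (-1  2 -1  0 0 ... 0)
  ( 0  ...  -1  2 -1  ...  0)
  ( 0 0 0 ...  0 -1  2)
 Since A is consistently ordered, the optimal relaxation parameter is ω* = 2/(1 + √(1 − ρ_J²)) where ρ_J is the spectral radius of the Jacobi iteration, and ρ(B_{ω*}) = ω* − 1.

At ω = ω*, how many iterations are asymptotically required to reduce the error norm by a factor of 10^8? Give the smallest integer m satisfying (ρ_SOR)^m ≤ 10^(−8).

m = 440

½·tridiag(1,0,1) at n=149: λ_k = cos(kπ/150); max |λ| at k=1 ⇒ ρ_J = cos(π/150) ≈ 0.9997807.
root = sin(π/150) = 0.0209424  (since 1−cos² = sin²).
[ω*] 2 ÷ (1 + 0.0209424) = 2 ÷ 1.0209424 = 1.9589744.
Hence ρ(B_{ω*}) = 1.9589744 − 1 = 0.9589744.
(0.9589744)^m ≤ 10^{−8}  ⇒  m·ln(0.9589744) ≤ −8·ln10  ⇒  m ≥ 439.730  ⇒  m = 440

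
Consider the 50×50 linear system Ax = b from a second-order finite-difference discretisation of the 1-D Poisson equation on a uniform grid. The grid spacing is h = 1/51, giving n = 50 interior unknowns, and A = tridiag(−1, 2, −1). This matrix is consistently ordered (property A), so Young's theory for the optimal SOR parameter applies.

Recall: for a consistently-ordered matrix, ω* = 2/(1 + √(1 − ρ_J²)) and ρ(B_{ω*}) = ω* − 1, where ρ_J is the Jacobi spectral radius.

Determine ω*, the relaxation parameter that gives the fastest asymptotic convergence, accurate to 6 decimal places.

ω* = 1.884018

ρ_J = max_k |cos(kπ/51)| = cos(π/51) = 0.998103
√(1 − cos²(π/51)) = sin(π/51) ≈ 0.0615609.
ω* = 2 / (1 + 0.0615609) = 2 / 1.0615609 ≈ 1.884018.
At ω = 1.884018 every |λ(B_ω)| = ω−1, so ρ_SOR = 0.884018.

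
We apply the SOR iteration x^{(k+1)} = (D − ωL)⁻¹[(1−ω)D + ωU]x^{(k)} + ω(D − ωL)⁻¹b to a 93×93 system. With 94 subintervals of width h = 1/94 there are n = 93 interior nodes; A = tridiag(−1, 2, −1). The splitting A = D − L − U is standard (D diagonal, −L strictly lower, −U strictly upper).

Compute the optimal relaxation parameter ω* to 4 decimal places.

ω* = 1.9353

ρ_J = max_k |cos(kπ/94)| = cos(π/94) = 0.9994
√(1−ρ_J²) simplifies to sin(π/94) = 0.03341.
So ω* = 2/1.03341 = 1.9353 (Young).
Hence ρ(B_{ω*}) = 1.9353 − 1 = 0.9353.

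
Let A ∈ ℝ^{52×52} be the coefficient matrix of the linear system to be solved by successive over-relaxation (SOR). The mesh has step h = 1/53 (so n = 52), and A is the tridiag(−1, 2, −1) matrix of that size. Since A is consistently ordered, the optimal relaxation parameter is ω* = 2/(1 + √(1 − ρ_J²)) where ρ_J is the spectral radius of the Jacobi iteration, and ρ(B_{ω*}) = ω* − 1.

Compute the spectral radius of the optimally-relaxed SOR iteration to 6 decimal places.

[ρ_J] n=52: ρ(B_J) = cos(π/(n+1)) = cos(π/53) = 0.998244.
√(1−ρ_J²) simplifies to sin(π/53) = 0.0592406.
Young: ω* = 2/(1+√(1−ρ_J²)) = 2/(1+0.0592406) = 2/1.0592406 = 1.888145.
ρ(B_{ω*}) = ω*−1 = 0.888145

ρ_SOR = 0.888145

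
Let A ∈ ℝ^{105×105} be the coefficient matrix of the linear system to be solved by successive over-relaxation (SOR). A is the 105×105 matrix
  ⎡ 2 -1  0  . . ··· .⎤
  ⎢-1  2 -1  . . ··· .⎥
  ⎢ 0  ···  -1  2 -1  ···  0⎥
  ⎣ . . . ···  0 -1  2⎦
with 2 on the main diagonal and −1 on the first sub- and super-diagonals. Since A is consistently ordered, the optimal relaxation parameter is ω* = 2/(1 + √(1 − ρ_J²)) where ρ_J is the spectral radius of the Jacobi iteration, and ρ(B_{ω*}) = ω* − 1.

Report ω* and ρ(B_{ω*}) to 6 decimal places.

ω* = 1.942439, ρ_SOR = 0.942439

With n=105, ρ(Jacobi) = cos(π/106) = 0.999561.
1 − cos²(π/106) = sin²(π/106) ⇒ √(1−ρ_J²) = sin(π/106) = 0.0296333.
Young: ω* = 2/(1+√(1−ρ_J²)) = 2/(1+0.0296333) = 2/1.0296333 = 1.942439.
Hence ρ(B_{ω*}) = 1.942439 − 1 = 0.942439.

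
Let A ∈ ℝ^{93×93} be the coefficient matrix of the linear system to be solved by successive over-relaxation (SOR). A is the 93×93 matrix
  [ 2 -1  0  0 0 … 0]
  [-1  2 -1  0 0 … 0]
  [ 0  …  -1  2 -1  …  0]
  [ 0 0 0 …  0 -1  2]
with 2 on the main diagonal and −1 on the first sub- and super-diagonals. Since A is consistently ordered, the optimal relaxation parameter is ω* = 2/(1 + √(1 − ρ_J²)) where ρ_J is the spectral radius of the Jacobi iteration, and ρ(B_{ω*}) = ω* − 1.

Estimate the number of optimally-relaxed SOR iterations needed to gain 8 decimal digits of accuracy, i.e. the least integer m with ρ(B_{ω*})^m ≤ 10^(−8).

ρ_J = max_k |cos(kπ/94)| = cos(π/94) = 0.9994416
√(1−ρ_J²) = |sin(π/94)| = 0.0334150
[ω*] 2 ÷ (1 + 0.0334150) = 2 ÷ 1.0334150 = 1.9353309.
ρ_SOR = ω* − 1 ≈ 0.9353309.
For 8 digits: m = 8·ln10 / (−ln 0.9353309) = 18.4207/0.0668549 = 275.533; round up → m = 276.

m = 276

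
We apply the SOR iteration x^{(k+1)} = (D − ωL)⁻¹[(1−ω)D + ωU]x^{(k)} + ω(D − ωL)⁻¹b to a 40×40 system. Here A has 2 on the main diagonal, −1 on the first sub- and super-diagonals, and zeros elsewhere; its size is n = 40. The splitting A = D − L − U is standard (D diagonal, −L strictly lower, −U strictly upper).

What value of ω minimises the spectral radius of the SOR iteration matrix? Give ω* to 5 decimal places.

ω* = 1.85779

spectrum of D⁻¹(L+U) = {cos(kπ/41) : 1≤k≤40}; ρ_J = cos(π/41) = 0.99707.
√(1−ρ_J²) = |sin(π/41)| = 0.076549
Young: ω* = 2/(1+√(1−ρ_J²)) = 2/(1+0.076549) = 2/1.076549 = 1.85779.
Hence ρ(B_{ω*}) = 1.85779 − 1 = 0.85779.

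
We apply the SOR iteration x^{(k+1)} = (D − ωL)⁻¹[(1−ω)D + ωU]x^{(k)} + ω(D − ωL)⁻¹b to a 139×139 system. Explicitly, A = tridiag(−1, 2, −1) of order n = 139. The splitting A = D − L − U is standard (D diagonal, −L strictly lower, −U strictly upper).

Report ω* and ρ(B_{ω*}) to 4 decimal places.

n=139: λ(B_J) = 1 − λ(A)/2 = cos(kπ/140); k=1 gives ρ_J = 0.9997.
√(1 − cos²(π/140)) = sin(π/140) ≈ 0.02244.
Then 2/(1+√(1−ρ_J²)) = 2/(1+0.02244); ω* = 2/1.02244 = 1.9561.
and ρ(B_{ω*}) = 1.9561 − 1 = 0.9561.

ω* = 1.9561, ρ_SOR = 0.9561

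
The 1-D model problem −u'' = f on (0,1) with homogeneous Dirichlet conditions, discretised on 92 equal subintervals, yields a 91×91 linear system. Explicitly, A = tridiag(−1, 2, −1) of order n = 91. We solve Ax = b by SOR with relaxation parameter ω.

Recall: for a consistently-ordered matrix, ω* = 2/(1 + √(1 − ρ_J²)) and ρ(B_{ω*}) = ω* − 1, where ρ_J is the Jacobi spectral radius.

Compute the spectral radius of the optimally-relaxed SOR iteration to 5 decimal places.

With n=91, ρ(Jacobi) = cos(π/92) = 0.99942.
√(1−ρ_J²) = |sin(π/92)| = 0.034141
So ω* = 2/1.034141 = 1.93397 (Young).
ρ_SOR = ω* − 1 ≈ 0.93397.

ρ_SOR = 0.93397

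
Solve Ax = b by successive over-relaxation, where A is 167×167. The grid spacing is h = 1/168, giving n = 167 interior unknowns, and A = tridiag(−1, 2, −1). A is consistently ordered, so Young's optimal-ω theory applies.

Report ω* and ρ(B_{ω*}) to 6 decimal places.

½·tridiag(1,0,1) at n=167: λ_k = cos(kπ/168); max |λ| at k=1 ⇒ ρ_J = cos(π/168) ≈ 0.999825.
√(1−ρ_J²) simplifies to sin(π/168) = 0.0186989.
Young: ω* = 2/(1+√(1−ρ_J²)) = 2/(1+0.0186989) = 2/1.0186989 = 1.963289.
and ρ(B_{ω*}) = 1.963289 − 1 = 0.963289.

ω* = 1.963289, ρ_SOR = 0.963289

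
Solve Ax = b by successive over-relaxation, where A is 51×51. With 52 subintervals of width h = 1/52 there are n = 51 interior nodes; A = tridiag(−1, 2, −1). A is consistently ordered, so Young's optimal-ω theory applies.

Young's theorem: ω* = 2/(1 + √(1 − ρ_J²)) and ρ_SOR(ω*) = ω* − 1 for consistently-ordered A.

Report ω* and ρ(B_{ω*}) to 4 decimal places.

ω* = 1.8861, ρ_SOR = 0.8861

n=51: λ(B_J) = 1 − λ(A)/2 = cos(kπ/52); k=1 gives ρ_J = 0.9982.
root = sin(π/52) = 0.06038  (since 1−cos² = sin²).
ω* = 2/(1 + 0.06038) = 2/1.06038 = 1.8861.
[ρ_SOR] ω* − 1 = 0.8861.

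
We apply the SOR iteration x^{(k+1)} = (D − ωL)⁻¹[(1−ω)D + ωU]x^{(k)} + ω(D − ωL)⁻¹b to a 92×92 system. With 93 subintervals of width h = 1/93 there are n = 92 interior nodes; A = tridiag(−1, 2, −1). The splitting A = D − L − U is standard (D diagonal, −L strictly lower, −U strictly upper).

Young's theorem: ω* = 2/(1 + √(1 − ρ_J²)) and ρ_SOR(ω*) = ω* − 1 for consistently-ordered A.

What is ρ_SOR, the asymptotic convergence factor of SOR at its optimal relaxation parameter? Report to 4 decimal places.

ρ_SOR = 0.9347

[ρ_J] n=92: ρ(B_J) = cos(π/(n+1)) = cos(π/93) = 0.9994.
root = sin(π/93) = 0.03377  (since 1−cos² = sin²).
Young: ω* = 2/(1+√(1−ρ_J²)) = 2/(1+0.03377) = 2/1.03377 = 1.9347.
ρ(B_{ω*}) = ω*−1 = 0.9347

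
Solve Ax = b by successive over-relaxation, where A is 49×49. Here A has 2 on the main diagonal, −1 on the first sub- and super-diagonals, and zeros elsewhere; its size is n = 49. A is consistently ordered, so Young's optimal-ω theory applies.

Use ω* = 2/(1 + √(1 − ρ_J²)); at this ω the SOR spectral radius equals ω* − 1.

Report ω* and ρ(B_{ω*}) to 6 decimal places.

ω* = 1.881838, ρ_SOR = 0.881838

spectrum of D⁻¹(L+U) = {cos(kπ/50) : 1≤k≤49}; ρ_J = cos(π/50) = 0.998027.
√(1−ρ_J²) simplifies to sin(π/50) = 0.0627905.
ω* = 2 / (1 + 0.0627905) = 2 / 1.0627905 ≈ 1.881838.
Hence ρ(B_{ω*}) = 1.881838 − 1 = 0.881838.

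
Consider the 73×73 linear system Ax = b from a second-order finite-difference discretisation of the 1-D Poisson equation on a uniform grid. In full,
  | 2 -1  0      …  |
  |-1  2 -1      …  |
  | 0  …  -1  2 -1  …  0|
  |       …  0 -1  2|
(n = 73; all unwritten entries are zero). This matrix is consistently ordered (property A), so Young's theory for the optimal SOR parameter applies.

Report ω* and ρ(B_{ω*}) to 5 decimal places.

ρ_J = max_k |cos(kπ/74)| = cos(π/74) = 0.99910
√(1 − cos²(π/74)) = sin(π/74) ≈ 0.042441.
ω* = 2 / (1 + 0.042441) = 2 / 1.042441 ≈ 1.91857.
Hence ρ(B_{ω*}) = 1.91857 − 1 = 0.91857.

ω* = 1.91857, ρ_SOR = 0.91857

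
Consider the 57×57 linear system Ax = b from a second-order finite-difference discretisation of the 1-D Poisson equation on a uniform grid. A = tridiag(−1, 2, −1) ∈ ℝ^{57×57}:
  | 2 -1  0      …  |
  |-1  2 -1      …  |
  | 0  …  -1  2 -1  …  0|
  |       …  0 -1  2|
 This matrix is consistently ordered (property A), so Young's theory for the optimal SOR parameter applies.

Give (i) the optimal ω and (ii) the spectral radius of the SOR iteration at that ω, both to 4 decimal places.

n=57: λ(B_J) = 1 − λ(A)/2 = cos(kπ/58); k=1 gives ρ_J = 0.9985.
1 − cos²(π/58) = sin²(π/58) ⇒ √(1−ρ_J²) = sin(π/58) = 0.05414.
Then 2/(1+√(1−ρ_J²)) = 2/(1+0.05414); ω* = 2/1.05414 = 1.8973.
Hence ρ(B_{ω*}) = 1.8973 − 1 = 0.8973.

ω* = 1.8973, ρ_SOR = 0.8973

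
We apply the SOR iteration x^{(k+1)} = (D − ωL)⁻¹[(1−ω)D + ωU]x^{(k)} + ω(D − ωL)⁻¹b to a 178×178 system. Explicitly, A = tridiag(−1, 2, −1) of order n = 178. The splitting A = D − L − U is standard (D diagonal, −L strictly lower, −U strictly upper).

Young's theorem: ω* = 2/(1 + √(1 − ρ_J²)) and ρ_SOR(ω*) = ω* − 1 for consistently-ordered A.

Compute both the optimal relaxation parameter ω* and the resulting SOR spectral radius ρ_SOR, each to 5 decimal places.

ω* = 1.96551, ρ_SOR = 0.96551

With n=178, ρ(Jacobi) = cos(π/179) = 0.99985.
√(1−ρ_J²) = |sin(π/179)| = 0.017550
[ω*] 2 ÷ (1 + 0.017550) = 2 ÷ 1.017550 = 1.96551.
At ω = 1.96551 every |λ(B_ω)| = ω−1, so ρ_SOR = 0.96551.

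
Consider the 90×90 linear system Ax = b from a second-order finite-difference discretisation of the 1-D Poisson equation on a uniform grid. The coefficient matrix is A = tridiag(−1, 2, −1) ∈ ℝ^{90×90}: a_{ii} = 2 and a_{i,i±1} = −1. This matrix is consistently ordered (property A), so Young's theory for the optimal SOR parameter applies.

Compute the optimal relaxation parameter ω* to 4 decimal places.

ω* = 1.9333

B_J for the 90×90 system has eigenvalues cos(kπ/91); ρ_J = cos(π/91) = 0.9994.
1 − cos²(π/91) = sin²(π/91) ⇒ √(1−ρ_J²) = sin(π/91) = 0.03452.
Young: ω* = 2/(1+√(1−ρ_J²)) = 2/(1+0.03452) = 2/1.03452 = 1.9333.
ρ_SOR = ω* − 1 ≈ 0.9333.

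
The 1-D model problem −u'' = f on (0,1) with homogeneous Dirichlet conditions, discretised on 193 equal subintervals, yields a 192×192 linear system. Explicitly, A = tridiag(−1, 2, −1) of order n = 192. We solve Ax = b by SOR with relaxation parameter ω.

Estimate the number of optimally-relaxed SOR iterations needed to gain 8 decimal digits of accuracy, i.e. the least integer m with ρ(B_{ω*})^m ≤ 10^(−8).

m = 566

With n=192, ρ(Jacobi) = cos(π/193) = 0.9998675.
√(1−ρ_J²) simplifies to sin(π/193) = 0.0162770.
[ω*] 2 ÷ (1 + 0.0162770) = 2 ÷ 1.0162770 = 1.9679674.
Hence ρ(B_{ω*}) = 1.9679674 − 1 = 0.9679674.
m ≥ 8·ln10 / (−ln 0.9679674) = 565.800; smallest integer m = 566.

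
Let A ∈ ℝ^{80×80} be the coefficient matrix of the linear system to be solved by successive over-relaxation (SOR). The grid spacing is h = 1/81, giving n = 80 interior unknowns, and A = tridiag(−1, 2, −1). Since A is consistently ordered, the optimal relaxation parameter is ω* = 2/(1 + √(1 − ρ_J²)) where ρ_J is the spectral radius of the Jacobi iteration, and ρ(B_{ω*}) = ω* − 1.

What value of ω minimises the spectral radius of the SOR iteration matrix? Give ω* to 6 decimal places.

spectrum of D⁻¹(L+U) = {cos(kπ/81) : 1≤k≤80}; ρ_J = cos(π/81) = 0.999248.
root = sin(π/81) = 0.0387754  (since 1−cos² = sin²).
[ω*] 2 ÷ (1 + 0.0387754) = 2 ÷ 1.0387754 = 1.925344.
and ρ(B_{ω*}) = 1.925344 − 1 = 0.925344.

ω* = 1.925344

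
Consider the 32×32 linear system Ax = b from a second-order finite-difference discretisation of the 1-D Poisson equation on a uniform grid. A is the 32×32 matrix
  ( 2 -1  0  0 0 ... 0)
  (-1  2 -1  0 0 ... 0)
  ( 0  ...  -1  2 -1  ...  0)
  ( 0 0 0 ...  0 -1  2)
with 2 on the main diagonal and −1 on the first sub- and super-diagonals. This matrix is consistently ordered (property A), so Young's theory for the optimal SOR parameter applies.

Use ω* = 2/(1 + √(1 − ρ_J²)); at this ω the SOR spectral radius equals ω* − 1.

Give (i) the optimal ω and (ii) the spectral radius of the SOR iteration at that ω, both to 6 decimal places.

ρ_J = max_k |cos(kπ/33)| = cos(π/33) = 0.995472
√(1−ρ_J²) = |sin(π/33)| = 0.0950560
ω* = 2/(1+0.0950560) = 1.826391
At ω = 1.826391 every |λ(B_ω)| = ω−1, so ρ_SOR = 0.826391.

ω* = 1.826391, ρ_SOR = 0.826391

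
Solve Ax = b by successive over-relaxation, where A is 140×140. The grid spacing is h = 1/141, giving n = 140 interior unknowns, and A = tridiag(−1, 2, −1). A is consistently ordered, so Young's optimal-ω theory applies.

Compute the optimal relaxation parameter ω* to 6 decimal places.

ω* = 1.956413

n=140: λ(B_J) = 1 − λ(A)/2 = cos(kπ/141); k=1 gives ρ_J = 0.999752.
root = sin(π/141) = 0.0222790  (since 1−cos² = sin²).
ω* = 2/(1 + 0.0222790) = 2/1.0222790 = 1.956413.
ρ_SOR = ω* − 1 ≈ 0.956413.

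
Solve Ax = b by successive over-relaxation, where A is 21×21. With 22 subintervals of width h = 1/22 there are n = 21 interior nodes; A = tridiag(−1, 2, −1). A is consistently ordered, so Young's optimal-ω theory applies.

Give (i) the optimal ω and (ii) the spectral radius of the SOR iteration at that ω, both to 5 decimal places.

ω* = 1.75083, ρ_SOR = 0.75083

ρ_J = max_k |cos(kπ/22)| = cos(π/22) = 0.98982
√(1−ρ_J²) = |sin(π/22)| = 0.142315
Young: ω* = 2/(1+√(1−ρ_J²)) = 2/(1+0.142315) = 2/1.142315 = 1.75083.
ρ_SOR = ω* − 1 = 1.75083 − 1 = 0.75083.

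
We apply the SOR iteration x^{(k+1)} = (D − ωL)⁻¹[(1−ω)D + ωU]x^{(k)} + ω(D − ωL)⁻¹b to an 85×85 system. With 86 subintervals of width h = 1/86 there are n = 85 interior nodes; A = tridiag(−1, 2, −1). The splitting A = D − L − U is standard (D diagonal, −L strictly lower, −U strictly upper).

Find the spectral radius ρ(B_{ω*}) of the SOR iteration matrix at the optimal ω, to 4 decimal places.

ρ_SOR = 0.9295

n=85: λ(B_J) = 1 − λ(A)/2 = cos(kπ/86); k=1 gives ρ_J = 0.9993.
√(1−ρ_J²) = |sin(π/86)| = 0.03652
So ω* = 2/1.03652 = 1.9295 (Young).
ρ_SOR = ω* − 1 ≈ 0.9295.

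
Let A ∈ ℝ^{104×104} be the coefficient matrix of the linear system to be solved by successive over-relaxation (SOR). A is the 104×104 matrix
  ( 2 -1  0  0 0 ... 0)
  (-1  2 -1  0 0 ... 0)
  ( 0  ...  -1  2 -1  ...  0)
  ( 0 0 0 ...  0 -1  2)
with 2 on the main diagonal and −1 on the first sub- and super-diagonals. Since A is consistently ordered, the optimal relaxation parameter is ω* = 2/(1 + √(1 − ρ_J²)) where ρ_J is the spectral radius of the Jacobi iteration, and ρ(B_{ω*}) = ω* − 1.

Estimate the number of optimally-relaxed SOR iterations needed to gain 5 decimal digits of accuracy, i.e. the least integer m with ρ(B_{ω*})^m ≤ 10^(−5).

[ρ_J] n=104: ρ(B_J) = cos(π/(n+1)) = cos(π/105) = 0.9995524.
√(1−ρ_J²) = |sin(π/105)| = 0.0299155
[ω*] 2 ÷ (1 + 0.0299155) = 2 ÷ 1.0299155 = 1.9419069.
ρ_SOR = ω* − 1 = 1.9419069 − 1 = 0.9419069.
5·ln10 = 11.5129; −ln(0.9419069) = 0.0598488; m = ⌈11.5129/0.0598488⌉ = ⌈192.366⌉ = 193.

m = 193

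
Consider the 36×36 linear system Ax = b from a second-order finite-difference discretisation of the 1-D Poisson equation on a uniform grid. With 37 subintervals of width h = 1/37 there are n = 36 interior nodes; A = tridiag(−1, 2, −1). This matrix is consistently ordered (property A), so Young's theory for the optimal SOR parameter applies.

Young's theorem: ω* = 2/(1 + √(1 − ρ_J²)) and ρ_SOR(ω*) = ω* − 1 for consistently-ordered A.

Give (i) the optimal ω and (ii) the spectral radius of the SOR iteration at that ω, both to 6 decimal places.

ω* = 1.843648, ρ_SOR = 0.843648

½·tridiag(1,0,1) at n=36: λ_k = cos(kπ/37); max |λ| at k=1 ⇒ ρ_J = cos(π/37) ≈ 0.996397.
root = sin(π/37) = 0.0848059  (since 1−cos² = sin²).
[ω*] 2 ÷ (1 + 0.0848059) = 2 ÷ 1.0848059 = 1.843648.
Hence ρ(B_{ω*}) = 1.843648 − 1 = 0.843648.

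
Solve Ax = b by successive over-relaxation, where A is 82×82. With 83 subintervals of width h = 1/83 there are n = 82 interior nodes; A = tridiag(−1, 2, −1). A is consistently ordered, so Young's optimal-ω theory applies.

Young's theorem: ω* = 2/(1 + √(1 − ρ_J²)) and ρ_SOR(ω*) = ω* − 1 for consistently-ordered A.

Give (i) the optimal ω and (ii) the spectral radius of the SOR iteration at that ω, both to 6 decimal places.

spectrum of D⁻¹(L+U) = {cos(kπ/83) : 1≤k≤82}; ρ_J = cos(π/83) = 0.999284.
√(1 − cos²(π/83)) = sin(π/83) ≈ 0.0378415.
ω* = 2/(1 + 0.0378415) = 2/1.0378415 = 1.927077.
ρ_SOR = ω* − 1 = 1.927077 − 1 = 0.927077.

ω* = 1.927077, ρ_SOR = 0.927077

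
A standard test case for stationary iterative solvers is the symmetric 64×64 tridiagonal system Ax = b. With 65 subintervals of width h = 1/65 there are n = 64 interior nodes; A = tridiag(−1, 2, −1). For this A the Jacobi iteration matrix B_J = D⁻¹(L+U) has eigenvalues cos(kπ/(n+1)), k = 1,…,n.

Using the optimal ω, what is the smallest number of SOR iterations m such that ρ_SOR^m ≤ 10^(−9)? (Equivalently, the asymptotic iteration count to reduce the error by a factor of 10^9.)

m = 215

B_J for the 64×64 system has eigenvalues cos(kπ/65); ρ_J = cos(π/65) = 0.9988322.
√(1−ρ_J²) simplifies to sin(π/65) = 0.0483134.
[ω*] 2 ÷ (1 + 0.0483134) = 2 ÷ 1.0483134 = 1.9078264.
ρ_SOR = ω* − 1 = 1.9078264 − 1 = 0.9078264.
m ≥ 9·ln10 / (−ln 0.9078264) = 214.300; smallest integer m = 215.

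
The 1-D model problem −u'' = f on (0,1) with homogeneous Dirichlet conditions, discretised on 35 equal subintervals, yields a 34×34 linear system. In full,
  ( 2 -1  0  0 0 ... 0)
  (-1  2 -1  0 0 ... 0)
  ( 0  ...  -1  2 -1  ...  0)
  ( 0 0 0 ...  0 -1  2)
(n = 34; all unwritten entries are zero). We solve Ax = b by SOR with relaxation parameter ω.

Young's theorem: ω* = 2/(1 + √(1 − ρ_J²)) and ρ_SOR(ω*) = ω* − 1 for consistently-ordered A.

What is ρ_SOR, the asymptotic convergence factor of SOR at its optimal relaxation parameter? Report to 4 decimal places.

B_J for the 34×34 system has eigenvalues cos(kπ/35); ρ_J = cos(π/35) = 0.9960.
√(1−ρ_J²) simplifies to sin(π/35) = 0.08964.
So ω* = 2/1.08964 = 1.8355 (Young).
Hence ρ(B_{ω*}) = 1.8355 − 1 = 0.8355.

ρ_SOR = 0.8355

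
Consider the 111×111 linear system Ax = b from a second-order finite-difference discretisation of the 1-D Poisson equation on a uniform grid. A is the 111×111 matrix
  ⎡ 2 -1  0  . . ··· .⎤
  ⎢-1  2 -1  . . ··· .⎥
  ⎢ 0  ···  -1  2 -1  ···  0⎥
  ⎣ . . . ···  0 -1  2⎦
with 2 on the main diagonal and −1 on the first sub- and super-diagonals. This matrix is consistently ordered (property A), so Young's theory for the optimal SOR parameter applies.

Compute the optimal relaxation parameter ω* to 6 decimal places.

With n=111, ρ(Jacobi) = cos(π/112) = 0.999607.
1 − cos²(π/112) = sin²(π/112) ⇒ √(1−ρ_J²) = sin(π/112) = 0.0280463.
So ω* = 2/1.0280463 = 1.945438 (Young).
At ω = 1.945438 every |λ(B_ω)| = ω−1, so ρ_SOR = 0.945438.

ω* = 1.945438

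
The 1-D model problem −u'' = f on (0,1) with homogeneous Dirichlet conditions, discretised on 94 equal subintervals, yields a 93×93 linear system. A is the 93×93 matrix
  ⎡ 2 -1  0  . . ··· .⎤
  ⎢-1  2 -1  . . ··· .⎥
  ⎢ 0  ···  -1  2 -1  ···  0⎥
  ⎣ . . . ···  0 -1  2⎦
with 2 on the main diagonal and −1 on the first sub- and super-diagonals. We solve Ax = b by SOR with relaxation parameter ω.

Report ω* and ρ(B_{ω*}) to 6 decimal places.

½·tridiag(1,0,1) at n=93: λ_k = cos(kπ/94); max |λ| at k=1 ⇒ ρ_J = cos(π/94) ≈ 0.999442.
√(1−ρ_J²) simplifies to sin(π/94) = 0.0334150.
ω* = 2/(1 + 0.0334150) = 2/1.0334150 = 1.935331.
[ρ_SOR] ω* − 1 = 0.935331.

ω* = 1.935331, ρ_SOR = 0.935331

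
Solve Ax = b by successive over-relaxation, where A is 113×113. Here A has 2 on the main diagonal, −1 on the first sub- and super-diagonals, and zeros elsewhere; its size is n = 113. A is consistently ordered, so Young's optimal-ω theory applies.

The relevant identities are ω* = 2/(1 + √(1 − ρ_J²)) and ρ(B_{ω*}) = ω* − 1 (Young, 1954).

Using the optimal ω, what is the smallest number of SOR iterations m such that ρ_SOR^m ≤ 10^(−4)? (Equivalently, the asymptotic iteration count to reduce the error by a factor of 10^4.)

m = 168

B_J for the 113×113 system has eigenvalues cos(kπ/114); ρ_J = cos(π/114) = 0.9996203.
√(1−ρ_J²) = |sin(π/114)| = 0.0275543
Then 2/(1+√(1−ρ_J²)) = 2/(1+0.0275543); ω* = 2/1.0275543 = 1.9463692.
[ρ_SOR] ω* − 1 = 0.9463692.
4·ln10 = 9.21034; −ln(0.9463692) = 0.0551225; m = ⌈9.21034/0.0551225⌉ = ⌈167.089⌉ = 168.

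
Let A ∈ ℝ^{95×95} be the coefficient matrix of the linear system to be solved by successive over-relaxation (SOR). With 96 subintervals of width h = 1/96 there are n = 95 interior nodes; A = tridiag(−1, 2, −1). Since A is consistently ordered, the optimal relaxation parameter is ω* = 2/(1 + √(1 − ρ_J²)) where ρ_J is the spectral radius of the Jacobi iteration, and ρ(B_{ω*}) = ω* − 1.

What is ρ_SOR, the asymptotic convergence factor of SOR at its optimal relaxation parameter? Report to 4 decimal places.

ρ_SOR = 0.9366

With n=95, ρ(Jacobi) = cos(π/96) = 0.9995.
√(1 − cos²(π/96)) = sin(π/96) ≈ 0.03272.
Then 2/(1+√(1−ρ_J²)) = 2/(1+0.03272); ω* = 2/1.03272 = 1.9366.
Hence ρ(B_{ω*}) = 1.9366 − 1 = 0.9366.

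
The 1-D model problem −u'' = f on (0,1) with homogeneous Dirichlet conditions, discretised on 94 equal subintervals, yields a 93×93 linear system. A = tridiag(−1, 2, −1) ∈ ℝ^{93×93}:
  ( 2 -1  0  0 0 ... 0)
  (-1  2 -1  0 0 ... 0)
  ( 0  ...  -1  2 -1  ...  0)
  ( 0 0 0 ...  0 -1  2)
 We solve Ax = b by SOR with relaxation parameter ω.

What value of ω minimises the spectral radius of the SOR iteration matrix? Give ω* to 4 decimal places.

½·tridiag(1,0,1) at n=93: λ_k = cos(kπ/94); max |λ| at k=1 ⇒ ρ_J = cos(π/94) ≈ 0.9994.
√(1 − cos²(π/94)) = sin(π/94) ≈ 0.03341.
So ω* = 2/1.03341 = 1.9353 (Young).
ρ_SOR = ω* − 1 ≈ 0.9353.

ω* = 1.9353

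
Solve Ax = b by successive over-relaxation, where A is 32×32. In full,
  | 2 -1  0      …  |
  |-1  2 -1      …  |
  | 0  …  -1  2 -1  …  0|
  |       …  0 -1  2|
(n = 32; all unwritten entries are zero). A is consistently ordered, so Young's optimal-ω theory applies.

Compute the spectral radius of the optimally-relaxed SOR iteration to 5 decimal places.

B_J for the 32×32 system has eigenvalues cos(kπ/33); ρ_J = cos(π/33) = 0.99547.
√(1−ρ_J²) = |sin(π/33)| = 0.095056
ω* = 2/(1 + 0.095056) = 2/1.095056 = 1.82639.
Hence ρ(B_{ω*}) = 1.82639 − 1 = 0.82639.

ρ_SOR = 0.82639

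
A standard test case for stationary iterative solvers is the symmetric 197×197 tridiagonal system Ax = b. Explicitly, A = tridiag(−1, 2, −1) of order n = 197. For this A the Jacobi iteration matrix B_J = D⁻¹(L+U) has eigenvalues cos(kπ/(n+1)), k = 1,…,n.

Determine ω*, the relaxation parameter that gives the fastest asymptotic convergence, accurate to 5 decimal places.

ω* = 1.96876

ρ_J = max_k |cos(kπ/198)| = cos(π/198) = 0.99987
root = sin(π/198) = 0.015866  (since 1−cos² = sin²).
Then 2/(1+√(1−ρ_J²)) = 2/(1+0.015866); ω* = 2/1.015866 = 1.96876.
At ω = 1.96876 every |λ(B_ω)| = ω−1, so ρ_SOR = 0.96876.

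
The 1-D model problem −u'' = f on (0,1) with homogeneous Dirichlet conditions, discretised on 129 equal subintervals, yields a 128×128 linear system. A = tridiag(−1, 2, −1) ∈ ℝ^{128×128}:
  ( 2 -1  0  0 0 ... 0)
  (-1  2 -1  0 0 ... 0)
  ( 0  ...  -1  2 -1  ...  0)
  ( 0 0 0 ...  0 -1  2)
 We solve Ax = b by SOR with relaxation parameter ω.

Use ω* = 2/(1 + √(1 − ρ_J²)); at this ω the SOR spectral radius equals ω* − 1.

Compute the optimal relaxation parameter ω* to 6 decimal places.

½·tridiag(1,0,1) at n=128: λ_k = cos(kπ/129); max |λ| at k=1 ⇒ ρ_J = cos(π/129) ≈ 0.999703.
√(1 − cos²(π/129)) = sin(π/129) ≈ 0.0243510.
ω* = 2/(1+0.0243510) = 1.952456
ρ_SOR = ω* − 1 ≈ 0.952456.

ω* = 1.952456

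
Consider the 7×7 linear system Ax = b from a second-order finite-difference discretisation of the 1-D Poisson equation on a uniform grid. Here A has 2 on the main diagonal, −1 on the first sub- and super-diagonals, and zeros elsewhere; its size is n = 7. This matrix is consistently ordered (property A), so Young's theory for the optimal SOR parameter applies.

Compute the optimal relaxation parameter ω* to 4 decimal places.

n=7: λ(B_J) = 1 − λ(A)/2 = cos(kπ/8); k=1 gives ρ_J = 0.9239.
1 − cos²(π/8) = sin²(π/8) ⇒ √(1−ρ_J²) = sin(π/8) = 0.38268.
ω* = 2/(1+0.38268) = 1.4465
Hence ρ(B_{ω*}) = 1.4465 − 1 = 0.4465.

ω* = 1.4465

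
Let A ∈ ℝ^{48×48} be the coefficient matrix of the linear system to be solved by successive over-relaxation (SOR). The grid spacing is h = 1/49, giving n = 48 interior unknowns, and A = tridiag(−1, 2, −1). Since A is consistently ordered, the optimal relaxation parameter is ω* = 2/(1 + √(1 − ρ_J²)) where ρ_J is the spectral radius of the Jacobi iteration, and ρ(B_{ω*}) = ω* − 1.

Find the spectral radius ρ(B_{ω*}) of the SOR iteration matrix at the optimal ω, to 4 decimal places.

B_J for the 48×48 system has eigenvalues cos(kπ/49); ρ_J = cos(π/49) = 0.9979.
1 − cos²(π/49) = sin²(π/49) ⇒ √(1−ρ_J²) = sin(π/49) = 0.06407.
ω* = 2 / (1 + 0.06407) = 2 / 1.06407 ≈ 1.8796.
ρ_SOR = ω* − 1 = 1.8796 − 1 = 0.8796.

ρ_SOR = 0.8796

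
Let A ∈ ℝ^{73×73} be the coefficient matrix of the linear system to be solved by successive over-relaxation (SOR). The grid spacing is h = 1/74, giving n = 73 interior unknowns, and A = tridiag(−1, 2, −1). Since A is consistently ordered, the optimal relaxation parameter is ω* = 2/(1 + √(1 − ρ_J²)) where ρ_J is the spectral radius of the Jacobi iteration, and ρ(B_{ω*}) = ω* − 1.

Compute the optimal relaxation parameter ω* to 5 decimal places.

ω* = 1.91857

With n=73, ρ(Jacobi) = cos(π/74) = 0.99910.
1 − cos²(π/74) = sin²(π/74) ⇒ √(1−ρ_J²) = sin(π/74) = 0.042441.
Then 2/(1+√(1−ρ_J²)) = 2/(1+0.042441); ω* = 2/1.042441 = 1.91857.
[ρ_SOR] ω* − 1 = 0.91857.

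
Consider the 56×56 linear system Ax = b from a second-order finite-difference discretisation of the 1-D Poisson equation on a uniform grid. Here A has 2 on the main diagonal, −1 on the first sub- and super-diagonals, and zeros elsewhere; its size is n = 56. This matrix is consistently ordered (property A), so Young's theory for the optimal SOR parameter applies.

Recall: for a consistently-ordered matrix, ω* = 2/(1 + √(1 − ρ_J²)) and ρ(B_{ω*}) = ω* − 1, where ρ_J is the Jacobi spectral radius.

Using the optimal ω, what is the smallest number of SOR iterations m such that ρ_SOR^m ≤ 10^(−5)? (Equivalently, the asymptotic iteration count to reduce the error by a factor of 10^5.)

[ρ_J] n=56: ρ(B_J) = cos(π/(n+1)) = cos(π/57) = 0.9984815.
√(1−ρ_J²) simplifies to sin(π/57) = 0.0550878.
[ω*] 2 ÷ (1 + 0.0550878) = 2 ÷ 1.0550878 = 1.8955768.
ρ_SOR = ω* − 1 = 1.8955768 − 1 = 0.8955768.
m ≥ 5·ln10 / (−ln 0.8955768) = 104.390; smallest integer m = 105.

m = 105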